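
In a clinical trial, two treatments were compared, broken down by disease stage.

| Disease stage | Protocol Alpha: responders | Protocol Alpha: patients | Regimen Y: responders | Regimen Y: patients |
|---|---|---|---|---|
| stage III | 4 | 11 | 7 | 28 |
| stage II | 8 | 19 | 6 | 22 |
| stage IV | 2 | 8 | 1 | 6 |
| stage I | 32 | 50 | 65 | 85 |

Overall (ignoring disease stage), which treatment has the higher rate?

Regimen Y

Stage III: Protocol Alpha 4/11 = 36.4%, Regimen Y 7/28 = 25.0% → Protocol Alpha
Stage II: Protocol Alpha 8/19 = 42.1%, Regimen Y 6/22 = 27.3% → Protocol Alpha
Stage IV: Protocol Alpha 2/8 = 25.0%, Regimen Y 1/6 = 16.7% → Protocol Alpha
Stage I: Protocol Alpha 32/50 = 64.0%, Regimen Y 65/85 = 76.5% → Regimen Y
Overall: Protocol Alpha 46/88 = 52.3%, Regimen Y 79/141 = 56.0% → Regimen Y
(Neither sweeps every disease group, but Regimen Y has the higher pooled rate.)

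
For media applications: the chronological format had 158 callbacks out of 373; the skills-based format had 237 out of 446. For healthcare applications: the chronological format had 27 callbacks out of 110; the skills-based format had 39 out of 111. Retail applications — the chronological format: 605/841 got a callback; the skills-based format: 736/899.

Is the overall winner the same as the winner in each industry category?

Yes

Media: the chronological format 158/373 = 42.4%, the skills-based format 237/446 = 53.1% → the skills-based format
Healthcare: the chronological format 27/110 = 24.5%, the skills-based format 39/111 = 35.1% → the skills-based format
Retail: the chronological format 605/841 = 71.9%, the skills-based format 736/899 = 81.9% → the skills-based format
Overall: the chronological format 790/1324 = 59.7%, the skills-based format 1012/1456 = 69.5% → the skills-based format
The skills-based format wins overall and in every industry group — no reversal.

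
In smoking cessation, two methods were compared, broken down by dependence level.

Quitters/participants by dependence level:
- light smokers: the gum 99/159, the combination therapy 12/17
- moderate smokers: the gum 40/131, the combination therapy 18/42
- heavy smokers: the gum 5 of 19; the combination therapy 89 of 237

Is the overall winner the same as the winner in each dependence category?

Light smokers: the gum 99/159 = 62.3%, the combination therapy 12/17 = 70.6% → the combination therapy
Moderate smokers: the gum 40/131 = 30.5%, the combination therapy 18/42 = 42.9% → the combination therapy
Heavy smokers: the gum 5/19 = 26.3%, the combination therapy 89/237 = 37.6% → the combination therapy
Overall: the gum 144/309 = 46.6%, the combination therapy 119/296 = 40.2% → the gum
The combination therapy wins each dependence group but the gum wins overall — the comparison reverses. The combination therapy's participants skew toward heavy smokers, which has a lower base rate.

No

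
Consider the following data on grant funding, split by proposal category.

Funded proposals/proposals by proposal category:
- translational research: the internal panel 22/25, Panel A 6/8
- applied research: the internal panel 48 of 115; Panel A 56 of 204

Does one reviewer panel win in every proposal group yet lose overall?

No

Translational research: the internal panel 22/25 = 88.0%, Panel A 6/8 = 75.0% → the internal panel
Applied research: the internal panel 48/115 = 41.7%, Panel A 56/204 = 27.5% → the internal panel
Overall: the internal panel 70/140 = 50.0%, Panel A 62/212 = 29.2% → the internal panel
The internal panel wins overall and in every proposal group — no reversal.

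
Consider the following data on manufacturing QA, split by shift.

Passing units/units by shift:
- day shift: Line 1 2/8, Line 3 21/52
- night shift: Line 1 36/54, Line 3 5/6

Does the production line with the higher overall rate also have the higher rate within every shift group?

No

Day shift: Line 1 2/8 = 25.0%, Line 3 21/52 = 40.4% → Line 3
Night shift: Line 1 36/54 = 66.7%, Line 3 5/6 = 83.3% → Line 3
Overall: Line 1 38/62 = 61.3%, Line 3 26/58 = 44.8% → Line 1
Line 3 wins each shift group but Line 1 wins overall — the comparison reverses. Line 3's units skew toward day shift, which has a lower base rate.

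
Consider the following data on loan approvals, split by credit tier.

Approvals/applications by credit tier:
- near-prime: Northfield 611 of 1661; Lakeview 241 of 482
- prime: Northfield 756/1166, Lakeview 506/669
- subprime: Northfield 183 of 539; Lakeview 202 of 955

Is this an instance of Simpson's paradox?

No

Near-prime: Northfield 611/1661 = 36.8%, Lakeview 241/482 = 50.0% → Lakeview
Prime: Northfield 756/1166 = 64.8%, Lakeview 506/669 = 75.6% → Lakeview
Subprime: Northfield 183/539 = 34.0%, Lakeview 202/955 = 21.2% → Northfield
Overall: Northfield 1550/3366 = 46.0%, Lakeview 949/2106 = 45.1% → Northfield
Neither sweeps: Northfield wins 1 of 3 groups, Lakeview wins 2. Northfield wins overall but not every group — no Simpson reversal.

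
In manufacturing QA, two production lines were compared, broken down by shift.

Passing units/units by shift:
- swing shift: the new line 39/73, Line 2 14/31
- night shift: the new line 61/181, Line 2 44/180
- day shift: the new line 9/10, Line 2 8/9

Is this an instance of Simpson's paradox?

Swing shift: the new line 39/73 = 53.4%, Line 2 14/31 = 45.2% → the new line
Night shift: the new line 61/181 = 33.7%, Line 2 44/180 = 24.4% → the new line
Day shift: the new line 9/10 = 90.0%, Line 2 8/9 = 88.9% → the new line
Overall: the new line 109/264 = 41.3%, Line 2 66/220 = 30.0% → the new line
The new line wins overall and in every shift group — no reversal.

No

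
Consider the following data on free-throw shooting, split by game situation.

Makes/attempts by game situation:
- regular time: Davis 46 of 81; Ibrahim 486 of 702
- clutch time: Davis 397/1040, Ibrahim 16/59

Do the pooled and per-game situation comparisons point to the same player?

Regular time: Davis 46/81 = 56.8%, Ibrahim 486/702 = 69.2% → Ibrahim
Clutch time: Davis 397/1040 = 38.2%, Ibrahim 16/59 = 27.1% → Davis
Overall: Davis 443/1121 = 39.5%, Ibrahim 502/761 = 66.0% → Ibrahim
Neither sweeps: Davis wins 1 of 2 groups, Ibrahim wins 1. Ibrahim wins overall but not every group — no Simpson reversal.

No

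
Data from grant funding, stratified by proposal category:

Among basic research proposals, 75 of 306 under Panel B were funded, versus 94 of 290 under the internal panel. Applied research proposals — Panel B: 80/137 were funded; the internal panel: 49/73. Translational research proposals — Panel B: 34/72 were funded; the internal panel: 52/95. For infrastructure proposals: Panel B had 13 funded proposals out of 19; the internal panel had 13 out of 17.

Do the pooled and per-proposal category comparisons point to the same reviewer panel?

Yes

Basic research: Panel B 75/306 = 24.5%, the internal panel 94/290 = 32.4% → the internal panel
Applied research: Panel B 80/137 = 58.4%, the internal panel 49/73 = 67.1% → the internal panel
Translational research: Panel B 34/72 = 47.2%, the internal panel 52/95 = 54.7% → the internal panel
Infrastructure: Panel B 13/19 = 68.4%, the internal panel 13/17 = 76.5% → the internal panel
Overall: Panel B 202/534 = 37.8%, the internal panel 208/475 = 43.8% → the internal panel
The internal panel wins overall and in every proposal group — no reversal.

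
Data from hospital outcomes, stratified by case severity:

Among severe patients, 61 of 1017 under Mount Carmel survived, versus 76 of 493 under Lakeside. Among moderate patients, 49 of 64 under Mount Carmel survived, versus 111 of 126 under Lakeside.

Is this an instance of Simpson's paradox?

Severe: Mount Carmel 61/1017 = 6.0%, Lakeside 76/493 = 15.4% → Lakeside
Moderate: Mount Carmel 49/64 = 76.6%, Lakeside 111/126 = 88.1% → Lakeside
Overall: Mount Carmel 110/1081 = 10.2%, Lakeside 187/619 = 30.2% → Lakeside
Lakeside wins overall and in every case group — no reversal.

No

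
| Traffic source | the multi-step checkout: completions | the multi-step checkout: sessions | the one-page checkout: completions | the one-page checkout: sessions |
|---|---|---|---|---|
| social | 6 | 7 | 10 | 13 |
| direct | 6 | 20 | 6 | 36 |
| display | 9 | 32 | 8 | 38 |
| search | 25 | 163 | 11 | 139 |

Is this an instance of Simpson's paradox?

No

Social: the multi-step checkout 6/7 = 85.7%, the one-page checkout 10/13 = 76.9% → the multi-step checkout
Direct: the multi-step checkout 6/20 = 30.0%, the one-page checkout 6/36 = 16.7% → the multi-step checkout
Display: the multi-step checkout 9/32 = 28.1%, the one-page checkout 8/38 = 21.1% → the multi-step checkout
Search: the multi-step checkout 25/163 = 15.3%, the one-page checkout 11/139 = 7.9% → the multi-step checkout
Overall: the multi-step checkout 46/222 = 20.7%, the one-page checkout 35/226 = 15.5% → the multi-step checkout
The multi-step checkout wins overall and in every traffic group — no reversal.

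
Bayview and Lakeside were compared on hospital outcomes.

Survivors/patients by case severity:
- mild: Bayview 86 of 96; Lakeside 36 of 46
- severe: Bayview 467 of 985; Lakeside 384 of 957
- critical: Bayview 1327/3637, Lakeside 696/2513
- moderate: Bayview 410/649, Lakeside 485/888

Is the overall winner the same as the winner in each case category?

Mild: Bayview 86/96 = 89.6%, Lakeside 36/46 = 78.3% → Bayview
Severe: Bayview 467/985 = 47.4%, Lakeside 384/957 = 40.1% → Bayview
Critical: Bayview 1327/3637 = 36.5%, Lakeside 696/2513 = 27.7% → Bayview
Moderate: Bayview 410/649 = 63.2%, Lakeside 485/888 = 54.6% → Bayview
Overall: Bayview 2290/5367 = 42.7%, Lakeside 1601/4404 = 36.4% → Bayview
Bayview wins overall and in every case group — no reversal.

Yes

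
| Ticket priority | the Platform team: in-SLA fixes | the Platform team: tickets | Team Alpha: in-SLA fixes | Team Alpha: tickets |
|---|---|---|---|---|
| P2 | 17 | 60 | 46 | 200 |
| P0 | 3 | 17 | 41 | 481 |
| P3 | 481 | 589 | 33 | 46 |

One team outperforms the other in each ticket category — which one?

the Platform team

P2: the Platform team 17/60 = 28.3%, Team Alpha 46/200 = 23.0% → the Platform team
P0: the Platform team 3/17 = 17.6%, Team Alpha 41/481 = 8.5% → the Platform team
P3: the Platform team 481/589 = 81.7%, Team Alpha 33/46 = 71.7% → the Platform team
The Platform team has the higher rate in all 3 groups.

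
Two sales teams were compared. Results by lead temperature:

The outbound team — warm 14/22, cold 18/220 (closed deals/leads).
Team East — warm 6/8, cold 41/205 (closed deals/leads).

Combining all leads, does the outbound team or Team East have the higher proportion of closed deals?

Warm: the outbound team 14/22 = 63.6%, Team East 6/8 = 75.0% → Team East
Cold: the outbound team 18/220 = 8.2%, Team East 41/205 = 20.0% → Team East
Overall: the outbound team 32/242 = 13.2%, Team East 47/213 = 22.1% → Team East

Team East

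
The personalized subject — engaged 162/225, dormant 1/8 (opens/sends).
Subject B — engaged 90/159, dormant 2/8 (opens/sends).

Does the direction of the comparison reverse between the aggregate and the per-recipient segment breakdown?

No

Engaged: the personalized subject 162/225 = 72.0%, Subject B 90/159 = 56.6% → the personalized subject
Dormant: the personalized subject 1/8 = 12.5%, Subject B 2/8 = 25.0% → Subject B
Overall: the personalized subject 163/233 = 70.0%, Subject B 92/167 = 55.1% → the personalized subject
Neither sweeps: the personalized subject wins 1 of 2 groups, Subject B wins 1. The personalized subject wins overall but not every group — no Simpson reversal.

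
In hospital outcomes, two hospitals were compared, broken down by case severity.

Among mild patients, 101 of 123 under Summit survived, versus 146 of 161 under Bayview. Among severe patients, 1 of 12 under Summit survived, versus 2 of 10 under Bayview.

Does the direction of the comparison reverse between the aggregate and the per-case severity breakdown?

No

Mild: Summit 101/123 = 82.1%, Bayview 146/161 = 90.7% → Bayview
Severe: Summit 1/12 = 8.3%, Bayview 2/10 = 20.0% → Bayview
Overall: Summit 102/135 = 75.6%, Bayview 148/171 = 86.5% → Bayview
Bayview wins overall and in every case group — no reversal.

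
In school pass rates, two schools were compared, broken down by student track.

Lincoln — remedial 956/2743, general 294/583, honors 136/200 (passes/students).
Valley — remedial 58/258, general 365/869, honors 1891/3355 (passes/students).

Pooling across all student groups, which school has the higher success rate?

Remedial: Lincoln 956/2743 = 34.9%, Valley 58/258 = 22.5% → Lincoln
General: Lincoln 294/583 = 50.4%, Valley 365/869 = 42.0% → Lincoln
Honors: Lincoln 136/200 = 68.0%, Valley 1891/3355 = 56.4% → Lincoln
Overall: Lincoln 1386/3526 = 39.3%, Valley 2314/4482 = 51.6% → Valley
(Lincoln wins every student group but Valley wins overall — Lincoln's students skew toward the low-rate remedial group.)

Valley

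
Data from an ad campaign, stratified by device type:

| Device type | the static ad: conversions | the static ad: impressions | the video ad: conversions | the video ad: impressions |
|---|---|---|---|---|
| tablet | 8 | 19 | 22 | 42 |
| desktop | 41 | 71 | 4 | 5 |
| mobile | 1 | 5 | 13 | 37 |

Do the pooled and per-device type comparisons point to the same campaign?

Tablet: the static ad 8/19 = 42.1%, the video ad 22/42 = 52.4% → the video ad
Desktop: the static ad 41/71 = 57.7%, the video ad 4/5 = 80.0% → the video ad
Mobile: the static ad 1/5 = 20.0%, the video ad 13/37 = 35.1% → the video ad
Overall: the static ad 50/95 = 52.6%, the video ad 39/84 = 46.4% → the static ad
The video ad wins each device group but the static ad wins overall — the comparison reverses. The video ad's impressions skew toward mobile, which has a lower base rate.

No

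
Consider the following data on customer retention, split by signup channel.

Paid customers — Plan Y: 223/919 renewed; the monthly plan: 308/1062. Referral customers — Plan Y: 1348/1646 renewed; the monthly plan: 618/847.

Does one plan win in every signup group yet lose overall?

Paid: Plan Y 223/919 = 24.3%, the monthly plan 308/1062 = 29.0% → the monthly plan
Referral: Plan Y 1348/1646 = 81.9%, the monthly plan 618/847 = 73.0% → Plan Y
Overall: Plan Y 1571/2565 = 61.2%, the monthly plan 926/1909 = 48.5% → Plan Y
Neither sweeps: Plan Y wins 1 of 2 groups, the monthly plan wins 1. Plan Y wins overall but not every group — no Simpson reversal.

No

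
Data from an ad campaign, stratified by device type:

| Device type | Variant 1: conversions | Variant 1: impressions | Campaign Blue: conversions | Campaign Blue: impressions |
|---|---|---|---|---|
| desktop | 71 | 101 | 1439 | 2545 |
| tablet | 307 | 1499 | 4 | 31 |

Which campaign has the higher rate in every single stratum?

Variant 1

Desktop: Variant 1 71/101 = 70.3%, Campaign Blue 1439/2545 = 56.5% → Variant 1
Tablet: Variant 1 307/1499 = 20.5%, Campaign Blue 4/31 = 12.9% → Variant 1
Variant 1 has the higher rate in both groups.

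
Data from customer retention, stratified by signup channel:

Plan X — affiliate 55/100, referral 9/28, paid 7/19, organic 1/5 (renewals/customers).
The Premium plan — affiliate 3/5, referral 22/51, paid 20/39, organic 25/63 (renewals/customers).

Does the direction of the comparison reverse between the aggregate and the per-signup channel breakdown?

Affiliate: Plan X 55/100 = 55.0%, the Premium plan 3/5 = 60.0% → the Premium plan
Referral: Plan X 9/28 = 32.1%, the Premium plan 22/51 = 43.1% → the Premium plan
Paid: Plan X 7/19 = 36.8%, the Premium plan 20/39 = 51.3% → the Premium plan
Organic: Plan X 1/5 = 20.0%, the Premium plan 25/63 = 39.7% → the Premium plan
Overall: Plan X 72/152 = 47.4%, the Premium plan 70/158 = 44.3% → Plan X
The Premium plan wins each signup group but Plan X wins overall — the comparison reverses. The Premium plan's customers skew toward organic, which has a lower base rate.

Yes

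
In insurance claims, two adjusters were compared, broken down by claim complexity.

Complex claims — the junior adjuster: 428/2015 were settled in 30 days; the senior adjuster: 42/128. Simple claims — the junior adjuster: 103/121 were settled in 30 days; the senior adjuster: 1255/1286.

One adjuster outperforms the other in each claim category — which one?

Complex: the junior adjuster 428/2015 = 21.2%, the senior adjuster 42/128 = 32.8% → the senior adjuster
Simple: the junior adjuster 103/121 = 85.1%, the senior adjuster 1255/1286 = 97.6% → the senior adjuster
The senior adjuster has the higher rate in both groups.

the senior adjuster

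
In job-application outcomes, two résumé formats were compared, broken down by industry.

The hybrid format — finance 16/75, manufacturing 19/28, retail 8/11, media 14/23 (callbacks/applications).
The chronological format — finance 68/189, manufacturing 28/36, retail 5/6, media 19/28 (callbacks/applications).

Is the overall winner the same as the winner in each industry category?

Yes

Finance: the hybrid format 16/75 = 21.3%, the chronological format 68/189 = 36.0% → the chronological format
Manufacturing: the hybrid format 19/28 = 67.9%, the chronological format 28/36 = 77.8% → the chronological format
Retail: the hybrid format 8/11 = 72.7%, the chronological format 5/6 = 83.3% → the chronological format
Media: the hybrid format 14/23 = 60.9%, the chronological format 19/28 = 67.9% → the chronological format
Overall: the hybrid format 57/137 = 41.6%, the chronological format 120/259 = 46.3% → the chronological format
The chronological format wins overall and in every industry group — no reversal.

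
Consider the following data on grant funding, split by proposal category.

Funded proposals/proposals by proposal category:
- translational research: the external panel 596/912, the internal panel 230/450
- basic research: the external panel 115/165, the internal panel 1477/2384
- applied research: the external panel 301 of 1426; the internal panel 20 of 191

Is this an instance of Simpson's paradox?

Yes

Translational research: the external panel 596/912 = 65.4%, the internal panel 230/450 = 51.1% → the external panel
Basic research: the external panel 115/165 = 69.7%, the internal panel 1477/2384 = 62.0% → the external panel
Applied research: the external panel 301/1426 = 21.1%, the internal panel 20/191 = 10.5% → the external panel
Overall: the external panel 1012/2503 = 40.4%, the internal panel 1727/3025 = 57.1% → the internal panel
The external panel wins each proposal group but the internal panel wins overall — the comparison reverses. The external panel's proposals skew toward applied research, which has a lower base rate.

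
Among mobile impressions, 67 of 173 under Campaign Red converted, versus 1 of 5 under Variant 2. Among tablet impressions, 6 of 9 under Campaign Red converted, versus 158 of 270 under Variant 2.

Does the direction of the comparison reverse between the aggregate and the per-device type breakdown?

Yes

Mobile: Campaign Red 67/173 = 38.7%, Variant 2 1/5 = 20.0% → Campaign Red
Tablet: Campaign Red 6/9 = 66.7%, Variant 2 158/270 = 58.5% → Campaign Red
Overall: Campaign Red 73/182 = 40.1%, Variant 2 159/275 = 57.8% → Variant 2
Campaign Red wins each device group but Variant 2 wins overall — the comparison reverses. Campaign Red's impressions skew toward mobile, which has a lower base rate.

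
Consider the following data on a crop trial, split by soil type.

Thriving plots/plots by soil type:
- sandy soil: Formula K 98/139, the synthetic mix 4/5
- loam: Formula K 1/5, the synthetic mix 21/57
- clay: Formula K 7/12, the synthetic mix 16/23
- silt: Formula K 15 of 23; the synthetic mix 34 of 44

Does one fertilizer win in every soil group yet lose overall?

Sandy soil: Formula K 98/139 = 70.5%, the synthetic mix 4/5 = 80.0% → the synthetic mix
Loam: Formula K 1/5 = 20.0%, the synthetic mix 21/57 = 36.8% → the synthetic mix
Clay: Formula K 7/12 = 58.3%, the synthetic mix 16/23 = 69.6% → the synthetic mix
Silt: Formula K 15/23 = 65.2%, the synthetic mix 34/44 = 77.3% → the synthetic mix
Overall: Formula K 121/179 = 67.6%, the synthetic mix 75/129 = 58.1% → Formula K
The synthetic mix wins each soil group but Formula K wins overall — the comparison reverses. The synthetic mix's plots skew toward loam, which has a lower base rate.

Yes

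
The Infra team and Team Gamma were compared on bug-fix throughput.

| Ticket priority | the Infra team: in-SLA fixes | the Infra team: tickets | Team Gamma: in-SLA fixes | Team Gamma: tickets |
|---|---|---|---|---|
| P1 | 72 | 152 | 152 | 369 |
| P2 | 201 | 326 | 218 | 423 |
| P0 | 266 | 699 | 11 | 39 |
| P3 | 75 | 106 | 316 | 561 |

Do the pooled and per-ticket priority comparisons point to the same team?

P1: the Infra team 72/152 = 47.4%, Team Gamma 152/369 = 41.2% → the Infra team
P2: the Infra team 201/326 = 61.7%, Team Gamma 218/423 = 51.5% → the Infra team
P0: the Infra team 266/699 = 38.1%, Team Gamma 11/39 = 28.2% → the Infra team
P3: the Infra team 75/106 = 70.8%, Team Gamma 316/561 = 56.3% → the Infra team
Overall: the Infra team 614/1283 = 47.9%, Team Gamma 697/1392 = 50.1% → Team Gamma
The Infra team wins each ticket group but Team Gamma wins overall — the comparison reverses. The Infra team's tickets skew toward P0, which has a lower base rate.

No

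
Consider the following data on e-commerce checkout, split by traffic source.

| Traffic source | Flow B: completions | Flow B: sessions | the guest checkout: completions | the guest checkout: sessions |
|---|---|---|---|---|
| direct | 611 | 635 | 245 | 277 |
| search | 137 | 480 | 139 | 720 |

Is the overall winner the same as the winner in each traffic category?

Yes

Direct: Flow B 611/635 = 96.2%, the guest checkout 245/277 = 88.4% → Flow B
Search: Flow B 137/480 = 28.5%, the guest checkout 139/720 = 19.3% → Flow B
Overall: Flow B 748/1115 = 67.1%, the guest checkout 384/997 = 38.5% → Flow B
Flow B wins overall and in every traffic group — no reversal.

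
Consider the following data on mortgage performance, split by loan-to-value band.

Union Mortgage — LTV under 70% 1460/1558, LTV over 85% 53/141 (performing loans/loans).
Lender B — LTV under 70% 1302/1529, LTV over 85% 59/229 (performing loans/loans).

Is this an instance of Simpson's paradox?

LTV under 70%: Union Mortgage 1460/1558 = 93.7%, Lender B 1302/1529 = 85.2% → Union Mortgage
LTV over 85%: Union Mortgage 53/141 = 37.6%, Lender B 59/229 = 25.8% → Union Mortgage
Overall: Union Mortgage 1513/1699 = 89.1%, Lender B 1361/1758 = 77.4% → Union Mortgage
Union Mortgage wins overall and in every loan-to-value group — no reversal.

No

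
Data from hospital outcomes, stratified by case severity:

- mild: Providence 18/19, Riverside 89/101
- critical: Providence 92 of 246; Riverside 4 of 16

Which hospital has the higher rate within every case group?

Mild: Providence 18/19 = 94.7%, Riverside 89/101 = 88.1% → Providence
Critical: Providence 92/246 = 37.4%, Riverside 4/16 = 25.0% → Providence
Providence has the higher rate in both groups.

Providence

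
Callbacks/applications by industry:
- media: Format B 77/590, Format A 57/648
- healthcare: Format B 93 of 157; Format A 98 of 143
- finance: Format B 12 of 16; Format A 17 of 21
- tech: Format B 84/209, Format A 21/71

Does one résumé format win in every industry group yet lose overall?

No

Media: Format B 77/590 = 13.1%, Format A 57/648 = 8.8% → Format B
Healthcare: Format B 93/157 = 59.2%, Format A 98/143 = 68.5% → Format A
Finance: Format B 12/16 = 75.0%, Format A 17/21 = 81.0% → Format A
Tech: Format B 84/209 = 40.2%, Format A 21/71 = 29.6% → Format B
Overall: Format B 266/972 = 27.4%, Format A 193/883 = 21.9% → Format B
Neither sweeps: Format B wins 2 of 4 groups, Format A wins 2. Format B wins overall but not every group — no Simpson reversal.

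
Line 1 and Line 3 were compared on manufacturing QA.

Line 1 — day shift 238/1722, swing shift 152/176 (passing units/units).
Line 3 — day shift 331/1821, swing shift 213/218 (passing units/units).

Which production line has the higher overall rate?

Day shift: Line 1 238/1722 = 13.8%, Line 3 331/1821 = 18.2% → Line 3
Swing shift: Line 1 152/176 = 86.4%, Line 3 213/218 = 97.7% → Line 3
Overall: Line 1 390/1898 = 20.5%, Line 3 544/2039 = 26.7% → Line 3

Line 3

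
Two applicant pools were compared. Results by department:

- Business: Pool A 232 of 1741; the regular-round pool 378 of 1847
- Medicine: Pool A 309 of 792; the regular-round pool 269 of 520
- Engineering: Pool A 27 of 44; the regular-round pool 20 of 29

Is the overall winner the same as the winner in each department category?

Yes

Business: Pool A 232/1741 = 13.3%, the regular-round pool 378/1847 = 20.5% → the regular-round pool
Medicine: Pool A 309/792 = 39.0%, the regular-round pool 269/520 = 51.7% → the regular-round pool
Engineering: Pool A 27/44 = 61.4%, the regular-round pool 20/29 = 69.0% → the regular-round pool
Overall: Pool A 568/2577 = 22.0%, the regular-round pool 667/2396 = 27.8% → the regular-round pool
The regular-round pool wins overall and in every department group — no reversal.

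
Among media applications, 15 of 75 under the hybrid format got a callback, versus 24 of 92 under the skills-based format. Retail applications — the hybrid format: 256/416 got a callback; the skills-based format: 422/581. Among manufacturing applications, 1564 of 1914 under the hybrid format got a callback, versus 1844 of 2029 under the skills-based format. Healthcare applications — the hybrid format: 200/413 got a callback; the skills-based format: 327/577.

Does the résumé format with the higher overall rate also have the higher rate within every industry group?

Yes

Media: the hybrid format 15/75 = 20.0%, the skills-based format 24/92 = 26.1% → the skills-based format
Retail: the hybrid format 256/416 = 61.5%, the skills-based format 422/581 = 72.6% → the skills-based format
Manufacturing: the hybrid format 1564/1914 = 81.7%, the skills-based format 1844/2029 = 90.9% → the skills-based format
Healthcare: the hybrid format 200/413 = 48.4%, the skills-based format 327/577 = 56.7% → the skills-based format
Overall: the hybrid format 2035/2818 = 72.2%, the skills-based format 2617/3279 = 79.8% → the skills-based format
The skills-based format wins overall and in every industry group — no reversal.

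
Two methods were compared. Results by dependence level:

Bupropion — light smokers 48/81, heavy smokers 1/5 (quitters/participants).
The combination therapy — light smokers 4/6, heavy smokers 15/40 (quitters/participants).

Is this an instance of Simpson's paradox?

Yes

Light smokers: bupropion 48/81 = 59.3%, the combination therapy 4/6 = 66.7% → the combination therapy
Heavy smokers: bupropion 1/5 = 20.0%, the combination therapy 15/40 = 37.5% → the combination therapy
Overall: bupropion 49/86 = 57.0%, the combination therapy 19/46 = 41.3% → bupropion
The combination therapy wins each dependence group but bupropion wins overall — the comparison reverses. The combination therapy's participants skew toward heavy smokers, which has a lower base rate.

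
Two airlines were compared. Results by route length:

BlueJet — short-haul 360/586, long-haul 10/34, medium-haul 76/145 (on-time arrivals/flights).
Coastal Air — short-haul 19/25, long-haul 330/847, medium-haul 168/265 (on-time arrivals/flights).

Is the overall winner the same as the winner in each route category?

No

Short-haul: BlueJet 360/586 = 61.4%, Coastal Air 19/25 = 76.0% → Coastal Air
Long-haul: BlueJet 10/34 = 29.4%, Coastal Air 330/847 = 39.0% → Coastal Air
Medium-haul: BlueJet 76/145 = 52.4%, Coastal Air 168/265 = 63.4% → Coastal Air
Overall: BlueJet 446/765 = 58.3%, Coastal Air 517/1137 = 45.5% → BlueJet
Coastal Air wins each route group but BlueJet wins overall — the comparison reverses. Coastal Air's flights skew toward long-haul, which has a lower base rate.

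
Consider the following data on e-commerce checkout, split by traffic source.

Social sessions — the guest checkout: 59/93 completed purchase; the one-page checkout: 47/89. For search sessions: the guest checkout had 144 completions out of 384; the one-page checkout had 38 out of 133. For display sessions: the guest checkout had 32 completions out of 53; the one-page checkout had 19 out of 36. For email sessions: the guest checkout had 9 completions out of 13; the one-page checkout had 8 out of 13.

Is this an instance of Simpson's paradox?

Social: the guest checkout 59/93 = 63.4%, the one-page checkout 47/89 = 52.8% → the guest checkout
Search: the guest checkout 144/384 = 37.5%, the one-page checkout 38/133 = 28.6% → the guest checkout
Display: the guest checkout 32/53 = 60.4%, the one-page checkout 19/36 = 52.8% → the guest checkout
Email: the guest checkout 9/13 = 69.2%, the one-page checkout 8/13 = 61.5% → the guest checkout
Overall: the guest checkout 244/543 = 44.9%, the one-page checkout 112/271 = 41.3% → the guest checkout
The guest checkout wins overall and in every traffic group — no reversal.

No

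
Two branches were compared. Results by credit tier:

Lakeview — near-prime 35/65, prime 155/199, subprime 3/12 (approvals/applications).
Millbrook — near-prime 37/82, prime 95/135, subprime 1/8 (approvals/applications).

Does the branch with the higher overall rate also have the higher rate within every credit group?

Near-prime: Lakeview 35/65 = 53.8%, Millbrook 37/82 = 45.1% → Lakeview
Prime: Lakeview 155/199 = 77.9%, Millbrook 95/135 = 70.4% → Lakeview
Subprime: Lakeview 3/12 = 25.0%, Millbrook 1/8 = 12.5% → Lakeview
Overall: Lakeview 193/276 = 69.9%, Millbrook 133/225 = 59.1% → Lakeview
Lakeview wins overall and in every credit group — no reversal.

Yes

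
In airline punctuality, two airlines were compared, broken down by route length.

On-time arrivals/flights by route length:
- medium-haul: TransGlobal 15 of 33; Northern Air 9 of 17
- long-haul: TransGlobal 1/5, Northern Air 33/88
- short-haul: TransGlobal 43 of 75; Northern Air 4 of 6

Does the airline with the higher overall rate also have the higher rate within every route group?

Medium-haul: TransGlobal 15/33 = 45.5%, Northern Air 9/17 = 52.9% → Northern Air
Long-haul: TransGlobal 1/5 = 20.0%, Northern Air 33/88 = 37.5% → Northern Air
Short-haul: TransGlobal 43/75 = 57.3%, Northern Air 4/6 = 66.7% → Northern Air
Overall: TransGlobal 59/113 = 52.2%, Northern Air 46/111 = 41.4% → TransGlobal
Northern Air wins each route group but TransGlobal wins overall — the comparison reverses. Northern Air's flights skew toward long-haul, which has a lower base rate.

No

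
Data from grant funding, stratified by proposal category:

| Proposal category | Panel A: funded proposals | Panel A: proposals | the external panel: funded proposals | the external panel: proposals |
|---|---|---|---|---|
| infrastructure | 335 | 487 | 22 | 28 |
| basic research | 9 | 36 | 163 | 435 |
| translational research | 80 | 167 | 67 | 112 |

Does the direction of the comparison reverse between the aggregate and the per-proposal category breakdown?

Yes

Infrastructure: Panel A 335/487 = 68.8%, the external panel 22/28 = 78.6% → the external panel
Basic research: Panel A 9/36 = 25.0%, the external panel 163/435 = 37.5% → the external panel
Translational research: Panel A 80/167 = 47.9%, the external panel 67/112 = 59.8% → the external panel
Overall: Panel A 424/690 = 61.4%, the external panel 252/575 = 43.8% → Panel A
The external panel wins each proposal group but Panel A wins overall — the comparison reverses. The external panel's proposals skew toward basic research, which has a lower base rate.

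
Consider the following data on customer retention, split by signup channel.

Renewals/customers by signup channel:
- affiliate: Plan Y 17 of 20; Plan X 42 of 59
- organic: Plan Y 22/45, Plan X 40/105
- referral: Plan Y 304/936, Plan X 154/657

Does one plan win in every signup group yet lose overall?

No

Affiliate: Plan Y 17/20 = 85.0%, Plan X 42/59 = 71.2% → Plan Y
Organic: Plan Y 22/45 = 48.9%, Plan X 40/105 = 38.1% → Plan Y
Referral: Plan Y 304/936 = 32.5%, Plan X 154/657 = 23.4% → Plan Y
Overall: Plan Y 343/1001 = 34.3%, Plan X 236/821 = 28.7% → Plan Y
Plan Y wins overall and in every signup group — no reversal.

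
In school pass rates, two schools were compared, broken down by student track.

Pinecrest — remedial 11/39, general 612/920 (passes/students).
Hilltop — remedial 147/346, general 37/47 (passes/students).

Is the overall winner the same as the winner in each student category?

Remedial: Pinecrest 11/39 = 28.2%, Hilltop 147/346 = 42.5% → Hilltop
General: Pinecrest 612/920 = 66.5%, Hilltop 37/47 = 78.7% → Hilltop
Overall: Pinecrest 623/959 = 65.0%, Hilltop 184/393 = 46.8% → Pinecrest
Hilltop wins each student group but Pinecrest wins overall — the comparison reverses. Hilltop's students skew toward remedial, which has a lower base rate.

No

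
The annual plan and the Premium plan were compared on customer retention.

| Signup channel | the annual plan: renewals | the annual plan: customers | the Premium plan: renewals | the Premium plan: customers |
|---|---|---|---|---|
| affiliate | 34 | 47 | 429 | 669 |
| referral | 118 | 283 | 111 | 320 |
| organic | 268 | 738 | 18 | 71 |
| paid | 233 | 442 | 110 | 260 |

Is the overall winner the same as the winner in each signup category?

Affiliate: the annual plan 34/47 = 72.3%, the Premium plan 429/669 = 64.1% → the annual plan
Referral: the annual plan 118/283 = 41.7%, the Premium plan 111/320 = 34.7% → the annual plan
Organic: the annual plan 268/738 = 36.3%, the Premium plan 18/71 = 25.4% → the annual plan
Paid: the annual plan 233/442 = 52.7%, the Premium plan 110/260 = 42.3% → the annual plan
Overall: the annual plan 653/1510 = 43.2%, the Premium plan 668/1320 = 50.6% → the Premium plan
The annual plan wins each signup group but the Premium plan wins overall — the comparison reverses. The annual plan's customers skew toward organic, which has a lower base rate.

No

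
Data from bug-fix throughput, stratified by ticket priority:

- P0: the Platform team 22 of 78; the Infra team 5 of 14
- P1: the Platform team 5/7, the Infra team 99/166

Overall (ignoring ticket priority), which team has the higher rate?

the Infra team

P0: the Platform team 22/78 = 28.2%, the Infra team 5/14 = 35.7% → the Infra team
P1: the Platform team 5/7 = 71.4%, the Infra team 99/166 = 59.6% → the Platform team
Overall: the Platform team 27/85 = 31.8%, the Infra team 104/180 = 57.8% → the Infra team
(Neither sweeps every ticket group, but the Infra team has the higher pooled rate.)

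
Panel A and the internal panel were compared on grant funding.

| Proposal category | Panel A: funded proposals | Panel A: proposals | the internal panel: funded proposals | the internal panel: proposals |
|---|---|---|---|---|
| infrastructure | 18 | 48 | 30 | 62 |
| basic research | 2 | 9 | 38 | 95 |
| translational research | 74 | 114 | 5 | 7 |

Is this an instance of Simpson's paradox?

Infrastructure: Panel A 18/48 = 37.5%, the internal panel 30/62 = 48.4% → the internal panel
Basic research: Panel A 2/9 = 22.2%, the internal panel 38/95 = 40.0% → the internal panel
Translational research: Panel A 74/114 = 64.9%, the internal panel 5/7 = 71.4% → the internal panel
Overall: Panel A 94/171 = 55.0%, the internal panel 73/164 = 44.5% → Panel A
The internal panel wins each proposal group but Panel A wins overall — the comparison reverses. The internal panel's proposals skew toward basic research, which has a lower base rate.

Yes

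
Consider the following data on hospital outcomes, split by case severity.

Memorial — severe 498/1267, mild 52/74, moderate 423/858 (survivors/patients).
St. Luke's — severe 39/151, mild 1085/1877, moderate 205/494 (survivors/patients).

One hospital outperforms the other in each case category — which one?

Severe: Memorial 498/1267 = 39.3%, St. Luke's 39/151 = 25.8% → Memorial
Mild: Memorial 52/74 = 70.3%, St. Luke's 1085/1877 = 57.8% → Memorial
Moderate: Memorial 423/858 = 49.3%, St. Luke's 205/494 = 41.5% → Memorial
Memorial has the higher rate in all 3 groups.

Memorial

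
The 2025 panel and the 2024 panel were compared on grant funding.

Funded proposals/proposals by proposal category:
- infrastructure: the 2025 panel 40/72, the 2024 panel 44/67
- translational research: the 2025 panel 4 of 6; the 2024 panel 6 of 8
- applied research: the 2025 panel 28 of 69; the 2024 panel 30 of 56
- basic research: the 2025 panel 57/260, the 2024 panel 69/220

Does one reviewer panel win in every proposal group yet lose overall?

Infrastructure: the 2025 panel 40/72 = 55.6%, the 2024 panel 44/67 = 65.7% → the 2024 panel
Translational research: the 2025 panel 4/6 = 66.7%, the 2024 panel 6/8 = 75.0% → the 2024 panel
Applied research: the 2025 panel 28/69 = 40.6%, the 2024 panel 30/56 = 53.6% → the 2024 panel
Basic research: the 2025 panel 57/260 = 21.9%, the 2024 panel 69/220 = 31.4% → the 2024 panel
Overall: the 2025 panel 129/407 = 31.7%, the 2024 panel 149/351 = 42.5% → the 2024 panel
The 2024 panel wins overall and in every proposal group — no reversal.

No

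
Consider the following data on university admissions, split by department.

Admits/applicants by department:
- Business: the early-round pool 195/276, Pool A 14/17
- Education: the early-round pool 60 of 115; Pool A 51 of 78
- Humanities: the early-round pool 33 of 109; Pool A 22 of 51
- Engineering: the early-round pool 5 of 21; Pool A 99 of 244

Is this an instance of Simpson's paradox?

Business: the early-round pool 195/276 = 70.7%, Pool A 14/17 = 82.4% → Pool A
Education: the early-round pool 60/115 = 52.2%, Pool A 51/78 = 65.4% → Pool A
Humanities: the early-round pool 33/109 = 30.3%, Pool A 22/51 = 43.1% → Pool A
Engineering: the early-round pool 5/21 = 23.8%, Pool A 99/244 = 40.6% → Pool A
Overall: the early-round pool 293/521 = 56.2%, Pool A 186/390 = 47.7% → the early-round pool
Pool A wins each department group but the early-round pool wins overall — the comparison reverses. Pool A's applicants skew toward Engineering, which has a lower base rate.

Yes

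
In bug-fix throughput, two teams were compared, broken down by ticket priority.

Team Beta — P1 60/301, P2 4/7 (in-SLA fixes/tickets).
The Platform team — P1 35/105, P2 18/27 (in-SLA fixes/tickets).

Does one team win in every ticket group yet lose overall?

P1: Team Beta 60/301 = 19.9%, the Platform team 35/105 = 33.3% → the Platform team
P2: Team Beta 4/7 = 57.1%, the Platform team 18/27 = 66.7% → the Platform team
Overall: Team Beta 64/308 = 20.8%, the Platform team 53/132 = 40.2% → the Platform team
The Platform team wins overall and in every ticket group — no reversal.

No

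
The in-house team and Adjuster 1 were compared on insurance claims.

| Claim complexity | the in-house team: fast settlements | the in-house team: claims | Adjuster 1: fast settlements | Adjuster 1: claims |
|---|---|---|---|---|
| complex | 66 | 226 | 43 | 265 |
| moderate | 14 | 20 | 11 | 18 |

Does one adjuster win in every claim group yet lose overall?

No

Complex: the in-house team 66/226 = 29.2%, Adjuster 1 43/265 = 16.2% → the in-house team
Moderate: the in-house team 14/20 = 70.0%, Adjuster 1 11/18 = 61.1% → the in-house team
Overall: the in-house team 80/246 = 32.5%, Adjuster 1 54/283 = 19.1% → the in-house team
The in-house team wins overall and in every claim group — no reversal.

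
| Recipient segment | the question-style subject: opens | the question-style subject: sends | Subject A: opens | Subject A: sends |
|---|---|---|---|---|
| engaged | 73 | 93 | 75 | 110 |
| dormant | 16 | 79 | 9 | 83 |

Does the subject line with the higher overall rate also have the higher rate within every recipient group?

Engaged: the question-style subject 73/93 = 78.5%, Subject A 75/110 = 68.2% → the question-style subject
Dormant: the question-style subject 16/79 = 20.3%, Subject A 9/83 = 10.8% → the question-style subject
Overall: the question-style subject 89/172 = 51.7%, Subject A 84/193 = 43.5% → the question-style subject
The question-style subject wins overall and in every recipient group — no reversal.

Yes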